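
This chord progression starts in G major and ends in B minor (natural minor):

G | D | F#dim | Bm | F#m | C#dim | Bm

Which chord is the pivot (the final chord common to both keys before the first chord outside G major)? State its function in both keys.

Chords diatonic to G major: G, Am, Bm, C, D, Em, F#dim.
Reading the progression, the first chord not in that set is F#m, so the modulation leaves G major there.
The chord immediately before F#m is Bm, which is diatonic to both keys: iii in G major and i in B minor.

Bm — iii in G major, i in B minor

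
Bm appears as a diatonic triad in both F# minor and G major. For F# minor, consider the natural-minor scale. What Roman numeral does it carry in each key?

iv in F# minor; iii in G major

The scale of F# minor (natural minor) is F# G# A B C# D E; B is degree 4, and the triad built there (B-D-F#) is minor, so it is iv.
The scale of G major is G A B C D E F#; B is degree 3, and the triad built there (B-D-F#) is minor, so it is iii.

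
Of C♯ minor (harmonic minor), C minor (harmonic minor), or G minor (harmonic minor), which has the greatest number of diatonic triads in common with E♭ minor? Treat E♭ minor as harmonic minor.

C minor

Triads of E♭ minor (harmonic minor): E♭m (i), Fdim (ii°), G♭aug (III+), A♭m (iv), B♭ (V), C♭ (VI), Ddim (vii°).
C♯ minor (harmonic minor) shares 0: none.
C minor (harmonic minor) shares 1: Ddim.
G minor (harmonic minor) shares 0: none.
The most common triads (1) are shared with C minor.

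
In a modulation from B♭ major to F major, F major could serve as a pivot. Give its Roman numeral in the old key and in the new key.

The scale of B♭ major is B♭ C D E♭ F G A; F is degree 5, and the triad built there (F-A-C) is major, so it is V.
The scale of F major is F G A B♭ C D E; F is degree 1, and the triad built there (F-A-C) is major, so it is I.

V in B♭ major; I in F major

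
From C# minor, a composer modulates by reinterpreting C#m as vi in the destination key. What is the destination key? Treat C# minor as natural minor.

The numeral vi denotes a minor triad on scale degree 6. With C# on degree 6, the tonic of the new key is E.
Degree 6 carries a minor triad in major keys, so the destination is E major.
Check: the diatonic triads of E major are E (I), F#m (ii), G#m (iii), A (IV), B (V), C#m (vi), D#dim (vii°) — C#m is indeed vi.

E major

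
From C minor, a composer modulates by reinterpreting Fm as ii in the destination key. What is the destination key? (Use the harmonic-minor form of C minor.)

The numeral ii denotes a minor triad on scale degree 2. With F on degree 2, the tonic of the new key is Eb.
Degree 2 carries a minor triad in major keys, so the destination is Eb major.
Check: the diatonic triads of Eb major are Eb (I), Fm (ii), Gm (iii), Ab (IV), Bb (V), Cm (vi), Ddim (vii°) — Fm is indeed ii.

Eb major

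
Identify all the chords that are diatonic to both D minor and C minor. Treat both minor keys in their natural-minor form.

Triads in D minor (natural minor): D minor (i), E diminished (ii°), F major (III), G minor (iv), A minor (v), Bb major (VI), C major (VII).
Triads in C minor (natural minor): C minor (i), D diminished (ii°), Eb major (III), F minor (iv), G minor (v), Ab major (VI), Bb major (VII).
Shared triads with their functions: G minor (iv in D minor, v in C minor); Bb major (VI in D minor, VII in C minor).

Gm, Bb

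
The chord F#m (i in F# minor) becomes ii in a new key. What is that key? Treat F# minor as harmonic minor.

The numeral ii denotes a minor triad on scale degree 2. With F# on degree 2, the tonic of the new key is E.
Degree 2 carries a minor triad in major keys, so the destination is E major.
Check: the diatonic triads of E major are E (I), F#m (ii), G#m (iii), A (IV), B (V), C#m (vi), D#dim (vii°) — F#m is indeed ii.

E major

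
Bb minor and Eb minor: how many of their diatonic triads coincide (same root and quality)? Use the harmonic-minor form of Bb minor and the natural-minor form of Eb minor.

3

Diatonic triads of Bb minor (harmonic minor): Bbm (i), Cdim (ii°), Dbaug (III+), Ebm (iv), F (V), Gb (VI), Adim (vii°).
Diatonic triads of Eb minor (natural minor): Ebm (i), Fdim (ii°), Gb (III), Abm (iv), Bbm (v), Cb (VI), Db (VII).
Matching root and quality in both lists: Bbm, Ebm, Gb.
That gives 3 common triads.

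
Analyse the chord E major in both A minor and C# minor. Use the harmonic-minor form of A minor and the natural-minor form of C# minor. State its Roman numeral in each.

The scale of A minor (harmonic minor) is A B C D E F G#; E is degree 5, and the triad built there (E-G#-B) is major, so it is V.
The scale of C# minor (natural minor) is C# D# E F# G# A B; E is degree 3, and the triad built there (E-G#-B) is major, so it is III.

V in A minor; III in C# minor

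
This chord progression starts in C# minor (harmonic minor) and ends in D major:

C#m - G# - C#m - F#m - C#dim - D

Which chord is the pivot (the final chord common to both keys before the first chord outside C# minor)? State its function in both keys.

F#m — iv in C# minor, iii in D major

Chords diatonic to C# minor: C#m, D#dim, Eaug, F#m, G#, A, B#dim.
Reading the progression, the first chord not in that set is C#dim, so the modulation leaves C# minor there.
The chord immediately before C#dim is F#m, which is diatonic to both keys: iv in C# minor and iii in D major.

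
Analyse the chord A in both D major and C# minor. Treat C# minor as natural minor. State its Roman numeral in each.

The scale of D major is D E F# G A B C#; A is degree 5, and the triad built there (A-C#-E) is major, so it is V.
The scale of C# minor (natural minor) is C# D# E F# G# A B; A is degree 6, and the triad built there (A-C#-E) is major, so it is VI.

V in D major; VI in C# minor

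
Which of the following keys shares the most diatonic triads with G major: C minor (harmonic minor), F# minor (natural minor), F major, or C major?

Triads of G major: G (I), Am (ii), Bm (iii), C (IV), D (V), Em (vi), F#dim (vii°).
C minor (harmonic minor) shares 1: G.
F# minor (natural minor) shares 2: Bm, D.
F major shares 2: Am, C.
C major shares 4: G, Am, C, Em.
The most common triads (4) are shared with C major.

C major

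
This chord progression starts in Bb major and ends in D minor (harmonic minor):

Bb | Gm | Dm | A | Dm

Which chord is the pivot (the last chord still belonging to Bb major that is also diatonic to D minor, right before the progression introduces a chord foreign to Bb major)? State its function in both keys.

Dm — iii in Bb major, i in D minor

Chords diatonic to Bb major: Bb, Cm, Dm, Eb, F, Gm, Adim.
Reading the progression, the first chord not in that set is A, so the modulation leaves Bb major there.
The chord immediately before A is Dm, which is diatonic to both keys: iii in Bb major and i in D minor.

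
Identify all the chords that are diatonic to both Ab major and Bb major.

Triads in Ab major: Ab (I), Bbm (ii), Cm (iii), Db (IV), Eb (V), Fm (vi), Gdim (vii°).
Triads in Bb major: Bb (I), Cm (ii), Dm (iii), Eb (IV), F (V), Gm (vi), Adim (vii°).
Shared triads with their functions: Cm (iii in Ab major, ii in Bb major); Eb (V in Ab major, IV in Bb major).

Cm, Eb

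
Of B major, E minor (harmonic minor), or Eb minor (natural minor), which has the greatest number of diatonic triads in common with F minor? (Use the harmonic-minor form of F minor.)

Eb minor

Triads of F minor (harmonic minor): F minor (i), G diminished (ii°), Ab augmented (III+), Bb minor (iv), C major (V), Db major (VI), E diminished (vii°).
B major shares 0: none.
E minor (harmonic minor) shares 1: C.
Eb minor (natural minor) shares 2: Bbm, Db.
The most common triads (2) are shared with Eb minor.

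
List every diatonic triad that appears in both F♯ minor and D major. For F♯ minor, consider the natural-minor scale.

Triads in F♯ minor (natural minor): F♯m (i), G♯dim (ii°), A (III), Bm (iv), C♯m (v), D (VI), E (VII).
Triads in D major: D (I), Em (ii), F♯m (iii), G (IV), A (V), Bm (vi), C♯dim (vii°).
Shared triads with their functions: F♯m (i in F♯ minor, iii in D major); A (III in F♯ minor, V in D major); Bm (iv in F♯ minor, vi in D major); D (VI in F♯ minor, I in D major).

F♯m, A, Bm, D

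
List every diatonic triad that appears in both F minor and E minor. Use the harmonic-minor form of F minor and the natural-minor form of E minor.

C

Triads in F minor (harmonic minor): F minor (i), G diminished (ii°), Ab augmented (III+), Bb minor (iv), C major (V), Db major (VI), E diminished (vii°).
Triads in E minor (natural minor): E minor (i), F# diminished (ii°), G major (III), A minor (iv), B minor (v), C major (VI), D major (VII).
Shared triads with their functions: C major (V in F minor, VI in E minor).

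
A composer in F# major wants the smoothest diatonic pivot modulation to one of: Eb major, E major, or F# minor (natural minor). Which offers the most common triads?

E major

Triads of F# major: F# (I), G#m (ii), A#m (iii), B (IV), C# (V), D#m (vi), E#dim (vii°).
Eb major shares 0: none.
E major shares 2: G#m, B.
F# minor (natural minor) shares 0: none.
The most common triads (2) are shared with E major.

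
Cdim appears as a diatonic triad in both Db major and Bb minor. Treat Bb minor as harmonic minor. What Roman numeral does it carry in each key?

The scale of Db major is Db Eb F Gb Ab Bb C; C is degree 7, and the triad built there (C-Eb-Gb) is diminished, so it is vii°.
The scale of Bb minor (harmonic minor) is Bb C Db Eb F Gb A; C is degree 2, and the triad built there (C-Eb-Gb) is diminished, so it is ii°.

vii° in Db major; ii° in Bb minor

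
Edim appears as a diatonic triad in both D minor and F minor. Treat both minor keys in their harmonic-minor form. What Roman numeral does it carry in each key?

ii° in D minor; vii° in F minor

The scale of D minor (harmonic minor) is D E F G A B♭ C♯; E is degree 2, and the triad built there (E-G-B♭) is diminished, so it is ii°.
The scale of F minor (harmonic minor) is F G A♭ B♭ C D♭ E; E is degree 7, and the triad built there (E-G-B♭) is diminished, so it is vii°.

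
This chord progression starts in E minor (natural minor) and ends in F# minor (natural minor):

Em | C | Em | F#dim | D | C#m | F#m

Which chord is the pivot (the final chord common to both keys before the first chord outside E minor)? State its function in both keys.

D — VII in E minor, VI in F# minor

Chords diatonic to E minor: Em, F#dim, G, Am, Bm, C, D.
Reading the progression, the first chord not in that set is C#m, so the modulation leaves E minor there.
The chord immediately before C#m is D, which is diatonic to both keys: VII in E minor and VI in F# minor.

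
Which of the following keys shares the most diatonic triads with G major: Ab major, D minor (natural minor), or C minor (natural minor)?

D minor

Triads of G major: G (I), Am (ii), Bm (iii), C (IV), D (V), Em (vi), F#dim (vii°).
Ab major shares 0: none.
D minor (natural minor) shares 2: Am, C.
C minor (natural minor) shares 0: none.
The most common triads (2) are shared with D minor.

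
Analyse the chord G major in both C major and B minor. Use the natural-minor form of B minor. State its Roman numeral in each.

V in C major; VI in B minor

The scale of C major is C D E F G A B; G is degree 5, and the triad built there (G-B-D) is major, so it is V.
The scale of B minor (natural minor) is B C# D E F# G A; G is degree 6, and the triad built there (G-B-D) is major, so it is VI.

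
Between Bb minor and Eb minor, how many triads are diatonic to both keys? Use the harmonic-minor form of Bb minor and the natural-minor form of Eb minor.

Diatonic triads of Bb minor (harmonic minor): Bbm (i), Cdim (ii°), Dbaug (III+), Ebm (iv), F (V), Gb (VI), Adim (vii°).
Diatonic triads of Eb minor (natural minor): Ebm (i), Fdim (ii°), Gb (III), Abm (iv), Bbm (v), Cb (VI), Db (VII).
Matching root and quality in both lists: Bbm, Ebm, Gb.
That gives 3 common triads.

3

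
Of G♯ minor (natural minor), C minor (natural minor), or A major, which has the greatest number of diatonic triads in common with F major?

Triads of F major: F (I), Gm (ii), Am (iii), B♭ (IV), C (V), Dm (vi), Edim (vii°).
G♯ minor (natural minor) shares 0: none.
C minor (natural minor) shares 2: Gm, B♭.
A major shares 0: none.
The most common triads (2) are shared with C minor.

C minor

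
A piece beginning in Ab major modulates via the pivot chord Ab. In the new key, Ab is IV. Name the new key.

The numeral IV denotes a major triad on scale degree 4. With Ab on degree 4, the tonic of the new key is Eb.
Degree 4 carries a major triad in major keys, so the destination is Eb major.
Check: the diatonic triads of Eb major are Eb (I), Fm (ii), Gm (iii), Ab (IV), Bb (V), Cm (vi), Ddim (vii°) — Ab is indeed IV.

Eb major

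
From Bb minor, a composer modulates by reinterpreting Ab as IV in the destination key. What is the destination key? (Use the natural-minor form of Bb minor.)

Eb major

The numeral IV denotes a major triad on scale degree 4. With Ab on degree 4, the tonic of the new key is Eb.
Degree 4 carries a major triad in major keys, so the destination is Eb major.
Check: the diatonic triads of Eb major are Eb (I), Fm (ii), Gm (iii), Ab (IV), Bb (V), Cm (vi), Ddim (vii°) — Ab is indeed IV.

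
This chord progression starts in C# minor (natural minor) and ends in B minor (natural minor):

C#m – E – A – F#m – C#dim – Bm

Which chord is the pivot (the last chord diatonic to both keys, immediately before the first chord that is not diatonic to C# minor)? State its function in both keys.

F#m — iv in C# minor, v in B minor

Chords diatonic to C# minor: C#m, D#dim, E, F#m, G#m, A, B.
Reading the progression, the first chord not in that set is C#dim, so the modulation leaves C# minor there.
The chord immediately before C#dim is F#m, which is diatonic to both keys: iv in C# minor and v in B minor.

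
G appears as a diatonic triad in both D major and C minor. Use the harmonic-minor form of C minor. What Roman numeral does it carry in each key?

IV in D major; V in C minor

The scale of D major is D E F# G A B C#; G is degree 4, and the triad built there (G-B-D) is major, so it is IV.
The scale of C minor (harmonic minor) is C D Eb F G Ab B; G is degree 5, and the triad built there (G-B-D) is major, so it is V.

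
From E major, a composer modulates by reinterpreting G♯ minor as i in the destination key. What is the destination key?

The numeral i denotes a minor triad on scale degree 1. With G♯ on degree 1, the tonic of the new key is G♯.
Degree 1 carries a minor triad in minor keys, so the destination is G♯ minor.
Check: the diatonic triads of G♯ minor (natural minor) are G♯m (i), A♯dim (ii°), B (III), C♯m (iv), D♯m (v), E (VI), F♯ (VII) — G♯ minor is indeed i.

G♯ minor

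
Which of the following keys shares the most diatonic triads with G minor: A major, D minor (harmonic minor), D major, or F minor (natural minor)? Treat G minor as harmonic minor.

F minor

Triads of G minor (harmonic minor): Gm (i), Adim (ii°), Bbaug (III+), Cm (iv), D (V), Eb (VI), F#dim (vii°).
A major shares 1: D.
D minor (harmonic minor) shares 1: Gm.
D major shares 1: D.
F minor (natural minor) shares 2: Cm, Eb.
The most common triads (2) are shared with F minor.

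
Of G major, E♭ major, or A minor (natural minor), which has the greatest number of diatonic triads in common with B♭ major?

Triads of B♭ major: B♭ major (I), C minor (ii), D minor (iii), E♭ major (IV), F major (V), G minor (vi), A diminished (vii°).
G major shares 0: none.
E♭ major shares 4: B♭, Cm, E♭, Gm.
A minor (natural minor) shares 2: Dm, F.
The most common triads (4) are shared with E♭ major.

E♭ major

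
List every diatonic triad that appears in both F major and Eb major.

Gm, Bb

Triads in F major: F major (I), G minor (ii), A minor (iii), Bb major (IV), C major (V), D minor (vi), E diminished (vii°).
Triads in Eb major: Eb major (I), F minor (ii), G minor (iii), Ab major (IV), Bb major (V), C minor (vi), D diminished (vii°).
Shared triads with their functions: G minor (ii in F major, iii in Eb major); Bb major (IV in F major, V in Eb major).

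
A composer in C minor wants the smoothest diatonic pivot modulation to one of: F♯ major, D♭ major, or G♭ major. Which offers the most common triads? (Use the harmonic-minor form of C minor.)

D♭ major

Triads of C minor (harmonic minor): Cm (i), Ddim (ii°), E♭aug (III+), Fm (iv), G (V), A♭ (VI), Bdim (vii°).
F♯ major shares 0: none.
D♭ major shares 2: Fm, A♭.
G♭ major shares 0: none.
The most common triads (2) are shared with D♭ major.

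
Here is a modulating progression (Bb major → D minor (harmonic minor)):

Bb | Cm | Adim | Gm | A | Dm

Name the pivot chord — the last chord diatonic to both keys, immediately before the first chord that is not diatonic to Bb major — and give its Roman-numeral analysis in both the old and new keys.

Gm — vi in Bb major, iv in D minor

Chords diatonic to Bb major: Bb, Cm, Dm, Eb, F, Gm, Adim.
Reading the progression, the first chord not in that set is A, so the modulation leaves Bb major there.
The chord immediately before A is Gm, which is diatonic to both keys: vi in Bb major and iv in D minor.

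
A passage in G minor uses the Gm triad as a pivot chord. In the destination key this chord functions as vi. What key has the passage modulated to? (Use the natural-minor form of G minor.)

The numeral vi denotes a minor triad on scale degree 6. With G on degree 6, the tonic of the new key is Bb.
Degree 6 carries a minor triad in major keys, so the destination is Bb major.
Check: the diatonic triads of Bb major are Bb (I), Cm (ii), Dm (iii), Eb (IV), F (V), Gm (vi), Adim (vii°) — Gm is indeed vi.

Bb major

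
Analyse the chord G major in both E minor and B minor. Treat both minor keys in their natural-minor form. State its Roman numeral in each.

III in E minor; VI in B minor

The scale of E minor (natural minor) is E F# G A B C D; G is degree 3, and the triad built there (G-B-D) is major, so it is III.
The scale of B minor (natural minor) is B C# D E F# G A; G is degree 6, and the triad built there (G-B-D) is major, so it is VI.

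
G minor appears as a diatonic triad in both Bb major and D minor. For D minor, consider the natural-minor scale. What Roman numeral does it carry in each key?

The scale of Bb major is Bb C D Eb F G A; G is degree 6, and the triad built there (G-Bb-D) is minor, so it is vi.
The scale of D minor (natural minor) is D E F G A Bb C; G is degree 4, and the triad built there (G-Bb-D) is minor, so it is iv.

vi in Bb major; iv in D minor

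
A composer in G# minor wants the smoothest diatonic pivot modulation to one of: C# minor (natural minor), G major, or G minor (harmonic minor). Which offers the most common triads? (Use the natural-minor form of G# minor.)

Triads of G# minor (natural minor): G# minor (i), A# diminished (ii°), B major (III), C# minor (iv), D# minor (v), E major (VI), F# major (VII).
C# minor (natural minor) shares 4: G#m, B, C#m, E.
G major shares 0: none.
G minor (harmonic minor) shares 0: none.
The most common triads (4) are shared with C# minor.

C# minor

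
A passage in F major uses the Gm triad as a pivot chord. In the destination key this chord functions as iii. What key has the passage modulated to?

Eb major

The numeral iii denotes a minor triad on scale degree 3. With G on degree 3, the tonic of the new key is Eb.
Degree 3 carries a minor triad in major keys, so the destination is Eb major.
Check: the diatonic triads of Eb major are Eb (I), Fm (ii), Gm (iii), Ab (IV), Bb (V), Cm (vi), Ddim (vii°) — Gm is indeed iii.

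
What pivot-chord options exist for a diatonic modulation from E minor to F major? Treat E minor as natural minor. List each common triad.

Triads in E minor (natural minor): E minor (i), F# diminished (ii°), G major (III), A minor (iv), B minor (v), C major (VI), D major (VII).
Triads in F major: F major (I), G minor (ii), A minor (iii), Bb major (IV), C major (V), D minor (vi), E diminished (vii°).
Shared triads with their functions: A minor (iv in E minor, iii in F major); C major (VI in E minor, V in F major).

Am, C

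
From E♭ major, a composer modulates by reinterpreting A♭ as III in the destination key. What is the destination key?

F minor

The numeral III denotes a major triad on scale degree 3. With A♭ on degree 3, the tonic of the new key is F.
Degree 3 carries a major triad in natural-minor keys, so the destination is F minor.
Check: the diatonic triads of F minor (natural minor) are Fm (i), Gdim (ii°), A♭ (III), B♭m (iv), Cm (v), D♭ (VI), E♭ (VII) — A♭ is indeed III.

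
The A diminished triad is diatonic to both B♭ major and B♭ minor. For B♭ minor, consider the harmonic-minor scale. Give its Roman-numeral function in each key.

vii° in B♭ major; vii° in B♭ minor

The scale of B♭ major is B♭ C D E♭ F G A; A is degree 7, and the triad built there (A-C-E♭) is diminished, so it is vii°.
The scale of B♭ minor (harmonic minor) is B♭ C D♭ E♭ F G♭ A; A is degree 7, and the triad built there (A-C-E♭) is diminished, so it is vii°.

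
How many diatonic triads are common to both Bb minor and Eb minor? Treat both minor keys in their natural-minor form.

Diatonic triads of Bb minor (natural minor): Bb minor (i), C diminished (ii°), Db major (III), Eb minor (iv), F minor (v), Gb major (VI), Ab major (VII).
Diatonic triads of Eb minor (natural minor): Eb minor (i), F diminished (ii°), Gb major (III), Ab minor (iv), Bb minor (v), Cb major (VI), Db major (VII).
Matching root and quality in both lists: Bb minor, Db major, Eb minor, Gb major.
That gives 4 common triads.

4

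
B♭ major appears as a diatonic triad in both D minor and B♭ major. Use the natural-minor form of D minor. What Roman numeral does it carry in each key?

The scale of D minor (natural minor) is D E F G A B♭ C; B♭ is degree 6, and the triad built there (B♭-D-F) is major, so it is VI.
The scale of B♭ major is B♭ C D E♭ F G A; B♭ is degree 1, and the triad built there (B♭-D-F) is major, so it is I.

VI in D minor; I in B♭ major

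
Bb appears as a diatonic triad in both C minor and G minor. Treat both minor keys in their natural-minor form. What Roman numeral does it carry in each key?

The scale of C minor (natural minor) is C D Eb F G Ab Bb; Bb is degree 7, and the triad built there (Bb-D-F) is major, so it is VII.
The scale of G minor (natural minor) is G A Bb C D Eb F; Bb is degree 3, and the triad built there (Bb-D-F) is major, so it is III.

VII in C minor; III in G minor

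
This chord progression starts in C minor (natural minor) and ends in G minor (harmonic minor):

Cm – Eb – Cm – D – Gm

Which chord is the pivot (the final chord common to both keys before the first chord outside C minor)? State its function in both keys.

Chords diatonic to C minor: Cm, Ddim, Eb, Fm, Gm, Ab, Bb.
Reading the progression, the first chord not in that set is D, so the modulation leaves C minor there.
The chord immediately before D is Cm, which is diatonic to both keys: i in C minor and iv in G minor.

Cm — i in C minor, iv in G minor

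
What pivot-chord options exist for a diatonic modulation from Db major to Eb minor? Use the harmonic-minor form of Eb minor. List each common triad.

Ebm

Triads in Db major: Db major (I), Eb minor (ii), F minor (iii), Gb major (IV), Ab major (V), Bb minor (vi), C diminished (vii°).
Triads in Eb minor (harmonic minor): Eb minor (i), F diminished (ii°), Gb augmented (III+), Ab minor (iv), Bb major (V), Cb major (VI), D diminished (vii°).
Shared triads with their functions: Eb minor (ii in Db major, i in Eb minor).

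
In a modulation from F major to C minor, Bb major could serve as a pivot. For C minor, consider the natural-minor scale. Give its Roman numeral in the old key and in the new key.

IV in F major; VII in C minor

The scale of F major is F G A Bb C D E; Bb is degree 4, and the triad built there (Bb-D-F) is major, so it is IV.
The scale of C minor (natural minor) is C D Eb F G Ab Bb; Bb is degree 7, and the triad built there (Bb-D-F) is major, so it is VII.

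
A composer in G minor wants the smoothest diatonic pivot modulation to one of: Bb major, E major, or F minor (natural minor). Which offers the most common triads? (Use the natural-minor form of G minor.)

Bb major

Triads of G minor (natural minor): G minor (i), A diminished (ii°), Bb major (III), C minor (iv), D minor (v), Eb major (VI), F major (VII).
Bb major shares 7: Gm, Adim, Bb, Cm, Dm, Eb, F.
E major shares 0: none.
F minor (natural minor) shares 2: Cm, Eb.
The most common triads (7) are shared with Bb major.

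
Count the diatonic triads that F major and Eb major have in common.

2

Diatonic triads of F major: F (I), Gm (ii), Am (iii), Bb (IV), C (V), Dm (vi), Edim (vii°).
Diatonic triads of Eb major: Eb (I), Fm (ii), Gm (iii), Ab (IV), Bb (V), Cm (vi), Ddim (vii°).
Matching root and quality in both lists: Gm, Bb.
That gives 2 common triads.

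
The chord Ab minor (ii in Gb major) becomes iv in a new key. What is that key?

Eb minor

The numeral iv denotes a minor triad on scale degree 4. With Ab on degree 4, the tonic of the new key is Eb.
Degree 4 carries a minor triad in minor keys, so the destination is Eb minor.
Check: the diatonic triads of Eb minor (natural minor) are Ebm (i), Fdim (ii°), Gb (III), Abm (iv), Bbm (v), Cb (VI), Db (VII) — Ab minor is indeed iv.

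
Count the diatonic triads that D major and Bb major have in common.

Diatonic triads of D major: D (I), Em (ii), F#m (iii), G (IV), A (V), Bm (vi), C#dim (vii°).
Diatonic triads of Bb major: Bb (I), Cm (ii), Dm (iii), Eb (IV), F (V), Gm (vi), Adim (vii°).
No triad has the same root and quality in both keys.

0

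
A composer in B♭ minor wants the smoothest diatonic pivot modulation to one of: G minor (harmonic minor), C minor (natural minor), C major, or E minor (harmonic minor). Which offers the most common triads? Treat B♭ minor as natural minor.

C minor

Triads of B♭ minor (natural minor): B♭ minor (i), C diminished (ii°), D♭ major (III), E♭ minor (iv), F minor (v), G♭ major (VI), A♭ major (VII).
G minor (harmonic minor) shares 0: none.
C minor (natural minor) shares 2: Fm, A♭.
C major shares 0: none.
E minor (harmonic minor) shares 0: none.
The most common triads (2) are shared with C minor.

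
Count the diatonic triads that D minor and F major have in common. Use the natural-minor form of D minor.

Diatonic triads of D minor (natural minor): D minor (i), E diminished (ii°), F major (III), G minor (iv), A minor (v), Bb major (VI), C major (VII).
Diatonic triads of F major: F major (I), G minor (ii), A minor (iii), Bb major (IV), C major (V), D minor (vi), E diminished (vii°).
Matching root and quality in both lists: D minor, E diminished, F major, G minor, A minor, Bb major, C major.
That gives 7 common triads.

7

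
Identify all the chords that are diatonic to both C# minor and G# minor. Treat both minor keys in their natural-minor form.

Triads in C# minor (natural minor): C# minor (i), D# diminished (ii°), E major (III), F# minor (iv), G# minor (v), A major (VI), B major (VII).
Triads in G# minor (natural minor): G# minor (i), A# diminished (ii°), B major (III), C# minor (iv), D# minor (v), E major (VI), F# major (VII).
Shared triads with their functions: C# minor (i in C# minor, iv in G# minor); E major (III in C# minor, VI in G# minor); G# minor (v in C# minor, i in G# minor); B major (VII in C# minor, III in G# minor).

C#m, E, G#m, B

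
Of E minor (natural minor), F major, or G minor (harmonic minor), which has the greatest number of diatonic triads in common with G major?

Triads of G major: G (I), Am (ii), Bm (iii), C (IV), D (V), Em (vi), F#dim (vii°).
E minor (natural minor) shares 7: G, Am, Bm, C, D, Em, F#dim.
F major shares 2: Am, C.
G minor (harmonic minor) shares 2: D, F#dim.
The most common triads (7) are shared with E minor.

E minor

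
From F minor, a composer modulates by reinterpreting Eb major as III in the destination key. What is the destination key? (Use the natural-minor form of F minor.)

The numeral III denotes a major triad on scale degree 3. With Eb on degree 3, the tonic of the new key is C.
Degree 3 carries a major triad in natural-minor keys, so the destination is C minor.
Check: the diatonic triads of C minor (natural minor) are Cm (i), Ddim (ii°), Eb (III), Fm (iv), Gm (v), Ab (VI), Bb (VII) — Eb major is indeed III.

C minor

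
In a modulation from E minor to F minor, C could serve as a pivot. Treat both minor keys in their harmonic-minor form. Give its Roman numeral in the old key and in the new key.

VI in E minor; V in F minor

The scale of E minor (harmonic minor) is E F# G A B C D#; C is degree 6, and the triad built there (C-E-G) is major, so it is VI.
The scale of F minor (harmonic minor) is F G Ab Bb C Db E; C is degree 5, and the triad built there (C-E-G) is major, so it is V.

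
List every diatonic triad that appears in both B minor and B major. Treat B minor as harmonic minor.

F#, A#dim

Triads in B minor (harmonic minor): B minor (i), C# diminished (ii°), D augmented (III+), E minor (iv), F# major (V), G major (VI), A# diminished (vii°).
Triads in B major: B major (I), C# minor (ii), D# minor (iii), E major (IV), F# major (V), G# minor (vi), A# diminished (vii°).
Shared triads with their functions: F# major (V in B minor, V in B major); A# diminished (vii° in B minor, vii° in B major).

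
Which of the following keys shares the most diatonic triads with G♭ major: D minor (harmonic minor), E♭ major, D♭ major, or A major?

D♭ major

Triads of G♭ major: G♭ (I), A♭m (ii), B♭m (iii), C♭ (IV), D♭ (V), E♭m (vi), Fdim (vii°).
D minor (harmonic minor) shares 0: none.
E♭ major shares 0: none.
D♭ major shares 4: G♭, B♭m, D♭, E♭m.
A major shares 0: none.
The most common triads (4) are shared with D♭ major.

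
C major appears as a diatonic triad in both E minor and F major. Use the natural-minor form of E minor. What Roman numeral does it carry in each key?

The scale of E minor (natural minor) is E F# G A B C D; C is degree 6, and the triad built there (C-E-G) is major, so it is VI.
The scale of F major is F G A Bb C D E; C is degree 5, and the triad built there (C-E-G) is major, so it is V.

VI in E minor; V in F major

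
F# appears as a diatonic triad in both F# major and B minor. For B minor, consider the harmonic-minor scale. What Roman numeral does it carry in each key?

I in F# major; V in B minor

The scale of F# major is F# G# A# B C# D# E#; F# is degree 1, and the triad built there (F#-A#-C#) is major, so it is I.
The scale of B minor (harmonic minor) is B C# D E F# G A#; F# is degree 5, and the triad built there (F#-A#-C#) is major, so it is V.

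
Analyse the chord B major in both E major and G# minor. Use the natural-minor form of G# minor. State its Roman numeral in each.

V in E major; III in G# minor

The scale of E major is E F# G# A B C# D#; B is degree 5, and the triad built there (B-D#-F#) is major, so it is V.
The scale of G# minor (natural minor) is G# A# B C# D# E F#; B is degree 3, and the triad built there (B-D#-F#) is major, so it is III.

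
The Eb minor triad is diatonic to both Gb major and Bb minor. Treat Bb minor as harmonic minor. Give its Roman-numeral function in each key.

The scale of Gb major is Gb Ab Bb Cb Db Eb F; Eb is degree 6, and the triad built there (Eb-Gb-Bb) is minor, so it is vi.
The scale of Bb minor (harmonic minor) is Bb C Db Eb F Gb A; Eb is degree 4, and the triad built there (Eb-Gb-Bb) is minor, so it is iv.

vi in Gb major; iv in Bb minor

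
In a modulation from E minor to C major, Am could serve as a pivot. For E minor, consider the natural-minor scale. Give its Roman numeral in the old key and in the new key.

The scale of E minor (natural minor) is E F♯ G A B C D; A is degree 4, and the triad built there (A-C-E) is minor, so it is iv.
The scale of C major is C D E F G A B; A is degree 6, and the triad built there (A-C-E) is minor, so it is vi.

iv in E minor; vi in C major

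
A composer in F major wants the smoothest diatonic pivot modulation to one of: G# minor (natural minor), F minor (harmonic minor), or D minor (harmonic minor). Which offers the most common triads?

Triads of F major: F (I), Gm (ii), Am (iii), Bb (IV), C (V), Dm (vi), Edim (vii°).
G# minor (natural minor) shares 0: none.
F minor (harmonic minor) shares 2: C, Edim.
D minor (harmonic minor) shares 4: Gm, Bb, Dm, Edim.
The most common triads (4) are shared with D minor.

D minor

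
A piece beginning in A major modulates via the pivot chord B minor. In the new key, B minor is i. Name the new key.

B minor

The numeral i denotes a minor triad on scale degree 1. With B on degree 1, the tonic of the new key is B.
Degree 1 carries a minor triad in minor keys, so the destination is B minor.
Check: the diatonic triads of B minor (natural minor) are Bm (i), C#dim (ii°), D (III), Em (iv), F#m (v), G (VI), A (VII) — B minor is indeed i.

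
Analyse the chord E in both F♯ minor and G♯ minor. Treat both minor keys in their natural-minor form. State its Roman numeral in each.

VII in F♯ minor; VI in G♯ minor

The scale of F♯ minor (natural minor) is F♯ G♯ A B C♯ D E; E is degree 7, and the triad built there (E-G♯-B) is major, so it is VII.
The scale of G♯ minor (natural minor) is G♯ A♯ B C♯ D♯ E F♯; E is degree 6, and the triad built there (E-G♯-B) is major, so it is VI.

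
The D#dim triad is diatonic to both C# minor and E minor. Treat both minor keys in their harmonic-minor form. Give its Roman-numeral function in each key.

The scale of C# minor (harmonic minor) is C# D# E F# G# A B#; D# is degree 2, and the triad built there (D#-F#-A) is diminished, so it is ii°.
The scale of E minor (harmonic minor) is E F# G A B C D#; D# is degree 7, and the triad built there (D#-F#-A) is diminished, so it is vii°.

ii° in C# minor; vii° in E minor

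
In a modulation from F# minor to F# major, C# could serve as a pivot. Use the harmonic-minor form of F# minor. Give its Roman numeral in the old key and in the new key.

V in F# minor; V in F# major

The scale of F# minor (harmonic minor) is F# G# A B C# D E#; C# is degree 5, and the triad built there (C#-E#-G#) is major, so it is V.
The scale of F# major is F# G# A# B C# D# E#; C# is degree 5, and the triad built there (C#-E#-G#) is major, so it is V.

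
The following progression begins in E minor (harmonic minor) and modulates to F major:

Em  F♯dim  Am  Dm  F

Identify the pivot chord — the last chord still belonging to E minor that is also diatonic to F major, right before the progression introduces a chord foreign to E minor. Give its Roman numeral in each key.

Chords diatonic to E minor: Em, F♯dim, Gaug, Am, B, C, D♯dim.
Reading the progression, the first chord not in that set is Dm, so the modulation leaves E minor there.
The chord immediately before Dm is Am, which is diatonic to both keys: iv in E minor and iii in F major.

Am — iv in E minor, iii in F major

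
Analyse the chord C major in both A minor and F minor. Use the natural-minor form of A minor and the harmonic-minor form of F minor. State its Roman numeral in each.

III in A minor; V in F minor

The scale of A minor (natural minor) is A B C D E F G; C is degree 3, and the triad built there (C-E-G) is major, so it is III.
The scale of F minor (harmonic minor) is F G Ab Bb C Db E; C is degree 5, and the triad built there (C-E-G) is major, so it is V.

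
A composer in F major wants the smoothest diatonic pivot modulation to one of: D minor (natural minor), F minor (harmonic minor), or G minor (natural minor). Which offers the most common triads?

D minor

Triads of F major: F (I), Gm (ii), Am (iii), Bb (IV), C (V), Dm (vi), Edim (vii°).
D minor (natural minor) shares 7: F, Gm, Am, Bb, C, Dm, Edim.
F minor (harmonic minor) shares 2: C, Edim.
G minor (natural minor) shares 4: F, Gm, Bb, Dm.
The most common triads (7) are shared with D minor.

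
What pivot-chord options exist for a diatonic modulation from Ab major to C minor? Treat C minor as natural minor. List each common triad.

Ab, Cm, Eb, Fm

Triads in Ab major: Ab (I), Bbm (ii), Cm (iii), Db (IV), Eb (V), Fm (vi), Gdim (vii°).
Triads in C minor (natural minor): Cm (i), Ddim (ii°), Eb (III), Fm (iv), Gm (v), Ab (VI), Bb (VII).
Shared triads with their functions: Ab (I in Ab major, VI in C minor); Cm (iii in Ab major, i in C minor); Eb (V in Ab major, III in C minor); Fm (vi in Ab major, iv in C minor).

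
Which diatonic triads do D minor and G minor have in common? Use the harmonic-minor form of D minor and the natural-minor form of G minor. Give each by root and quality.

Dm, Gm, Bb

Triads in D minor (harmonic minor): Dm (i), Edim (ii°), Faug (III+), Gm (iv), A (V), Bb (VI), C#dim (vii°).
Triads in G minor (natural minor): Gm (i), Adim (ii°), Bb (III), Cm (iv), Dm (v), Eb (VI), F (VII).
Shared triads with their functions: Dm (i in D minor, v in G minor); Gm (iv in D minor, i in G minor); Bb (VI in D minor, III in G minor).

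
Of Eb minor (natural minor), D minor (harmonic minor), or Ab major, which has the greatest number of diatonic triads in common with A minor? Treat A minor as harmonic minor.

D minor

Triads of A minor (harmonic minor): Am (i), Bdim (ii°), Caug (III+), Dm (iv), E (V), F (VI), G#dim (vii°).
Eb minor (natural minor) shares 0: none.
D minor (harmonic minor) shares 1: Dm.
Ab major shares 0: none.
The most common triads (1) are shared with D minor.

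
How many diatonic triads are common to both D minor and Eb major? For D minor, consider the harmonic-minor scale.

2

Diatonic triads of D minor (harmonic minor): Dm (i), Edim (ii°), Faug (III+), Gm (iv), A (V), Bb (VI), C#dim (vii°).
Diatonic triads of Eb major: Eb (I), Fm (ii), Gm (iii), Ab (IV), Bb (V), Cm (vi), Ddim (vii°).
Matching root and quality in both lists: Gm, Bb.
That gives 2 common triads.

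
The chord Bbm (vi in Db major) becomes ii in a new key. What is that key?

The numeral ii denotes a minor triad on scale degree 2. With Bb on degree 2, the tonic of the new key is Ab.
Degree 2 carries a minor triad in major keys, so the destination is Ab major.
Check: the diatonic triads of Ab major are Ab (I), Bbm (ii), Cm (iii), Db (IV), Eb (V), Fm (vi), Gdim (vii°) — Bbm is indeed ii.

Ab major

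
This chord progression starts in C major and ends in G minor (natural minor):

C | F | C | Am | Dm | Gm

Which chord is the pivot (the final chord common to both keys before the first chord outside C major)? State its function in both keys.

Chords diatonic to C major: C, Dm, Em, F, G, Am, Bdim.
Reading the progression, the first chord not in that set is Gm, so the modulation leaves C major there.
The chord immediately before Gm is Dm, which is diatonic to both keys: ii in C major and v in G minor.

Dm — ii in C major, v in G minor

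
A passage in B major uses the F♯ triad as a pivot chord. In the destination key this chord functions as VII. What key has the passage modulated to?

The numeral VII denotes a major triad on scale degree 7. With F♯ on degree 7, the tonic of the new key is G♯.
Degree 7 carries a major triad in natural-minor keys, so the destination is G♯ minor.
Check: the diatonic triads of G♯ minor (natural minor) are G♯m (i), A♯dim (ii°), B (III), C♯m (iv), D♯m (v), E (VI), F♯ (VII) — F♯ is indeed VII.

G♯ minor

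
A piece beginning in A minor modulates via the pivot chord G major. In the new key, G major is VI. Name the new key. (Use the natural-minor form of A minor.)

B minor

The numeral VI denotes a major triad on scale degree 6. With G on degree 6, the tonic of the new key is B.
Degree 6 carries a major triad in minor keys, so the destination is B minor.
Check: the diatonic triads of B minor (natural minor) are Bm (i), C#dim (ii°), D (III), Em (iv), F#m (v), G (VI), A (VII) — G major is indeed VI.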